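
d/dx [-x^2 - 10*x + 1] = -2*x - 10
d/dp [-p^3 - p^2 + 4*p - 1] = -3*p^2 - 2*p + 4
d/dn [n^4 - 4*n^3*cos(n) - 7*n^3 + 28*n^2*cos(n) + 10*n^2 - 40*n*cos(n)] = 4*n^3*sin(n) + 4*n^3 - 28*n^2*sin(n) - 12*n^2*cos(n) - 21*n^2 + 40*n*sin(n) + 56*n*cos(n) + 20*n - 40*cos(n)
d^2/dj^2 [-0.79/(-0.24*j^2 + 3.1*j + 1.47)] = (0.091008*j^2 - 1.17552*j - 0.79*(0.48*j - 3.1)*(0.96*j - 6.2) - 0.557424)/(-0.24*j^2 + 3.1*j + 1.47)^3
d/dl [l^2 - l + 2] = 2*l - 1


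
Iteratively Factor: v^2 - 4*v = (v)*(v - 4)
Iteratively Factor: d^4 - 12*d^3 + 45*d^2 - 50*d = (d - 5)*(d^3 - 7*d^2 + 10*d) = (d - 5)^2*(d^2 - 2*d) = (d - 5)^2*(d - 2)*(d)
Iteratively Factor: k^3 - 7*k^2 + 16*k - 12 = (k - 3)*(k^2 - 4*k + 4) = (k - 3)*(k - 2)*(k - 2)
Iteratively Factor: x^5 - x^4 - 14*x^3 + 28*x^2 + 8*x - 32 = (x + 1)*(x^4 - 2*x^3 - 12*x^2 + 40*x - 32) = (x - 2)*(x + 1)*(x^3 - 12*x + 16) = (x - 2)^2*(x + 1)*(x^2 + 2*x - 8) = (x - 2)^2*(x + 1)*(x + 4)*(x - 2)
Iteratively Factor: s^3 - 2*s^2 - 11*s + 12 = (s - 4)*(s^2 + 2*s - 3) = (s - 4)*(s + 3)*(s - 1)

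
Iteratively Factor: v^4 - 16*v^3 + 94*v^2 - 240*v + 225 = (v - 5)*(v^3 - 11*v^2 + 39*v - 45) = (v - 5)^2*(v^2 - 6*v + 9) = (v - 5)^2*(v - 3)*(v - 3)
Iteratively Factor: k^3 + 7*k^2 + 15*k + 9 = (k + 3)*(k^2 + 4*k + 3) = (k + 1)*(k + 3)*(k + 3)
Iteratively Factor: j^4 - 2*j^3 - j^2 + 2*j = (j + 1)*(j^3 - 3*j^2 + 2*j) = (j - 1)*(j + 1)*(j^2 - 2*j) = j*(j - 1)*(j + 1)*(j - 2)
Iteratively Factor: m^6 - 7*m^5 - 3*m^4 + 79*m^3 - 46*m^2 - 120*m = (m + 3)*(m^5 - 10*m^4 + 27*m^3 - 2*m^2 - 40*m) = (m - 4)*(m + 3)*(m^4 - 6*m^3 + 3*m^2 + 10*m) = (m - 5)*(m - 4)*(m + 3)*(m^3 - m^2 - 2*m) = m*(m - 5)*(m - 4)*(m + 3)*(m^2 - m - 2) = m*(m - 5)*(m - 4)*(m + 1)*(m + 3)*(m - 2)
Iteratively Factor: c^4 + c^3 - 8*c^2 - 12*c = (c + 2)*(c^3 - c^2 - 6*c) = (c + 2)^2*(c^2 - 3*c) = (c - 3)*(c + 2)^2*(c)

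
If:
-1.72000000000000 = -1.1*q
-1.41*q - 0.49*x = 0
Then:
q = 1.56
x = -4.50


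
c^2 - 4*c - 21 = (c - 7)*(c + 3)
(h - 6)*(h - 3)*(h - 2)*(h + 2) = h^4 - 9*h^3 + 14*h^2 + 36*h - 72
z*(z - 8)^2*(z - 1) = z^4 - 17*z^3 + 80*z^2 - 64*z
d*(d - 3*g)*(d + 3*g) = d^3 - 9*d*g^2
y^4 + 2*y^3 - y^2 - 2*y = y*(y - 1)*(y + 1)*(y + 2)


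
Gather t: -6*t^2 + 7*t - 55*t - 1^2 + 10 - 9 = -6*t^2 - 48*t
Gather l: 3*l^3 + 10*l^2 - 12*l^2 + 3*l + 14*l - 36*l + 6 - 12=3*l^3 - 2*l^2 - 19*l - 6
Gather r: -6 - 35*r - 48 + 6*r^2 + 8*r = 6*r^2 - 27*r - 54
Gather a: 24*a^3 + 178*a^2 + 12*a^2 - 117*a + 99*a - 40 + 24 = 24*a^3 + 190*a^2 - 18*a - 16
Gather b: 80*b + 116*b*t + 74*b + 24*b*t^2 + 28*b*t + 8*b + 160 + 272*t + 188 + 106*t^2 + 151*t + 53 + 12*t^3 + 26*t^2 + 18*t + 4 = b*(24*t^2 + 144*t + 162) + 12*t^3 + 132*t^2 + 441*t + 405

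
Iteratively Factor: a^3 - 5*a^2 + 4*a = (a - 4)*(a^2 - a) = (a - 4)*(a - 1)*(a)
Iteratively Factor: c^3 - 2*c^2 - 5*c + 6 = (c + 2)*(c^2 - 4*c + 3) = (c - 3)*(c + 2)*(c - 1)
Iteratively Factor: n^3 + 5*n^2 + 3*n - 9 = (n - 1)*(n^2 + 6*n + 9) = (n - 1)*(n + 3)*(n + 3)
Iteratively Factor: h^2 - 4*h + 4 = (h - 2)*(h - 2)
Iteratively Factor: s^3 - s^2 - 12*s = (s)*(s^2 - s - 12) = s*(s - 4)*(s + 3)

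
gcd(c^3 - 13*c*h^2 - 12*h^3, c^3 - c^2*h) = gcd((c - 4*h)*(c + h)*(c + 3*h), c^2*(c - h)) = 1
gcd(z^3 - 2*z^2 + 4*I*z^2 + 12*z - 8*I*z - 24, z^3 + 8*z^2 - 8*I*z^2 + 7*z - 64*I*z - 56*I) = 1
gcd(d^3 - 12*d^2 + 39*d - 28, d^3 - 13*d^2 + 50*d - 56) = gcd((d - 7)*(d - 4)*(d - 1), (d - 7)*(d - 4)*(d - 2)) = d^2 - 11*d + 28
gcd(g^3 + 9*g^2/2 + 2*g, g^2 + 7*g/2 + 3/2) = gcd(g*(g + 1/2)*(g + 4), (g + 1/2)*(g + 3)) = g + 1/2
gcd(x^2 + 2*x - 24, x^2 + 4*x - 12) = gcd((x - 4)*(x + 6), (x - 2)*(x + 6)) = x + 6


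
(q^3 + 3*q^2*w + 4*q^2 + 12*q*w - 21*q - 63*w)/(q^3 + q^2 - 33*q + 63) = (q + 3*w)/(q - 3)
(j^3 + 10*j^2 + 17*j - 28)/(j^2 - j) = j + 11 + 28/j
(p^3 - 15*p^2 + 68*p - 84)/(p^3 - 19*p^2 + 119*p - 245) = (p^2 - 8*p + 12)/(p^2 - 12*p + 35)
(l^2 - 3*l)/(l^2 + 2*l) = (l - 3)/(l + 2)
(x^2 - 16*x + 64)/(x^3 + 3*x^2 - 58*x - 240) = (x - 8)/(x^2 + 11*x + 30)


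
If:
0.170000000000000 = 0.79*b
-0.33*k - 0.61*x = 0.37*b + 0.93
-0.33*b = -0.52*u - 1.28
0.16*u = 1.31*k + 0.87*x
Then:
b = 0.22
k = 1.27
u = -2.32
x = -2.34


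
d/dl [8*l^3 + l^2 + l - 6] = 24*l^2 + 2*l + 1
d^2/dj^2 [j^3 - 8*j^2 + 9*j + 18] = 6*j - 16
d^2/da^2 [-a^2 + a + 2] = -2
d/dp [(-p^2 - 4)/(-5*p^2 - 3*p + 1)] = 3*(p^2 - 14*p - 4)/(25*p^4 + 30*p^3 - p^2 - 6*p + 1)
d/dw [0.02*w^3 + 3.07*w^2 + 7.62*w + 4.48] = 0.06*w^2 + 6.14*w + 7.62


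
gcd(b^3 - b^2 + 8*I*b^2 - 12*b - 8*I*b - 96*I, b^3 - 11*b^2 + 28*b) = b - 4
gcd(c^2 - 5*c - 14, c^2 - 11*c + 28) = c - 7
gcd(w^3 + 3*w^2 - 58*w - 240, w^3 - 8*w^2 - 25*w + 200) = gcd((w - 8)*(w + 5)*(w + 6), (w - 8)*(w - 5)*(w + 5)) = w^2 - 3*w - 40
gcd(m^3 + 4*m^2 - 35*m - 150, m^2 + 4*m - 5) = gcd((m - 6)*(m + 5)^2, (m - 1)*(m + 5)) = m + 5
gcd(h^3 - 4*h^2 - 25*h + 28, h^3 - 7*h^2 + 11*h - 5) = h - 1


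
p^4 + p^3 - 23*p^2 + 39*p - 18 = (p - 3)*(p - 1)^2*(p + 6)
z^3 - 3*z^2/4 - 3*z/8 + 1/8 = (z - 1)*(z - 1/4)*(z + 1/2)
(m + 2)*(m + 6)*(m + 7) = m^3 + 15*m^2 + 68*m + 84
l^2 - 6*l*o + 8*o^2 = (l - 4*o)*(l - 2*o)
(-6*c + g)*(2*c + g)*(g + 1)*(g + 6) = -12*c^2*g^2 - 84*c^2*g - 72*c^2 - 4*c*g^3 - 28*c*g^2 - 24*c*g + g^4 + 7*g^3 + 6*g^2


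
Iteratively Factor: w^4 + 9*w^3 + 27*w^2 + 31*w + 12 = (w + 3)*(w^3 + 6*w^2 + 9*w + 4) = (w + 3)*(w + 4)*(w^2 + 2*w + 1) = (w + 1)*(w + 3)*(w + 4)*(w + 1)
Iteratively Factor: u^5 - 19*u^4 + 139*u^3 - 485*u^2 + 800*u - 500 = (u - 5)*(u^4 - 14*u^3 + 69*u^2 - 140*u + 100) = (u - 5)*(u - 2)*(u^3 - 12*u^2 + 45*u - 50) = (u - 5)*(u - 2)^2*(u^2 - 10*u + 25) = (u - 5)^2*(u - 2)^2*(u - 5)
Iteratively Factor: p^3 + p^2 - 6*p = (p + 3)*(p^2 - 2*p) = (p - 2)*(p + 3)*(p)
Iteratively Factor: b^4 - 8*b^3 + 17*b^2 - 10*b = (b)*(b^3 - 8*b^2 + 17*b - 10) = b*(b - 1)*(b^2 - 7*b + 10) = b*(b - 2)*(b - 1)*(b - 5)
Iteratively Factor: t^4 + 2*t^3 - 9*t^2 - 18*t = (t + 3)*(t^3 - t^2 - 6*t) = t*(t + 3)*(t^2 - t - 6) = t*(t + 2)*(t + 3)*(t - 3)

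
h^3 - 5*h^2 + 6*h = h*(h - 3)*(h - 2)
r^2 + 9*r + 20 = (r + 4)*(r + 5)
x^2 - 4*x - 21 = (x - 7)*(x + 3)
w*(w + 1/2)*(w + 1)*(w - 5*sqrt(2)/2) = w^4 - 5*sqrt(2)*w^3/2 + 3*w^3/2 - 15*sqrt(2)*w^2/4 + w^2/2 - 5*sqrt(2)*w/4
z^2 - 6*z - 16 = (z - 8)*(z + 2)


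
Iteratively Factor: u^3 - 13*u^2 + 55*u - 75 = (u - 5)*(u^2 - 8*u + 15) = (u - 5)^2*(u - 3)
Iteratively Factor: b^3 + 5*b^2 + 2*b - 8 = (b + 2)*(b^2 + 3*b - 4) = (b - 1)*(b + 2)*(b + 4)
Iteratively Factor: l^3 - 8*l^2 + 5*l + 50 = (l + 2)*(l^2 - 10*l + 25) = (l - 5)*(l + 2)*(l - 5)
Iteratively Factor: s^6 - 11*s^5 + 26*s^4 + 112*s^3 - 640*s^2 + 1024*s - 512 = (s + 4)*(s^5 - 15*s^4 + 86*s^3 - 232*s^2 + 288*s - 128) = (s - 1)*(s + 4)*(s^4 - 14*s^3 + 72*s^2 - 160*s + 128) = (s - 4)*(s - 1)*(s + 4)*(s^3 - 10*s^2 + 32*s - 32) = (s - 4)^2*(s - 1)*(s + 4)*(s^2 - 6*s + 8) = (s - 4)^2*(s - 2)*(s - 1)*(s + 4)*(s - 4)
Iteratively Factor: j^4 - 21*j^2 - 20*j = (j)*(j^3 - 21*j - 20) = j*(j - 5)*(j^2 + 5*j + 4) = j*(j - 5)*(j + 4)*(j + 1)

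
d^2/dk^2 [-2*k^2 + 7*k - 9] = -4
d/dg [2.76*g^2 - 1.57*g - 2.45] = 5.52*g - 1.57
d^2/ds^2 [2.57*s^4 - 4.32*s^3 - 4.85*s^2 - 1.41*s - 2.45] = 30.84*s^2 - 25.92*s - 9.7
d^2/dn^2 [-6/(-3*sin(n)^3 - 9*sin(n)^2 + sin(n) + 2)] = 6*(-81*sin(n)^6 - 297*sin(n)^5 - 210*sin(n)^4 + 405*sin(n)^3 + 395*sin(n)^2 - 16*sin(n) + 38)/(3*sin(n)^3 + 9*sin(n)^2 - sin(n) - 2)^3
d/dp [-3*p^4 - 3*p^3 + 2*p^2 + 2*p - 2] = -12*p^3 - 9*p^2 + 4*p + 2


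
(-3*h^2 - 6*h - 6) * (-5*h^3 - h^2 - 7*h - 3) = 15*h^5 + 33*h^4 + 57*h^3 + 57*h^2 + 60*h + 18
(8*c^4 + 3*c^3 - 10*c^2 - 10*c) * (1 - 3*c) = -24*c^5 - c^4 + 33*c^3 + 20*c^2 - 10*c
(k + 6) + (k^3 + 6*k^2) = k^3 + 6*k^2 + k + 6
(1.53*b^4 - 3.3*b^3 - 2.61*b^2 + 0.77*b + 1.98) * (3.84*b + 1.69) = 5.8752*b^5 - 10.0863*b^4 - 15.5994*b^3 - 1.4541*b^2 + 8.9045*b + 3.3462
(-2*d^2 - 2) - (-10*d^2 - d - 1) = 8*d^2 + d - 1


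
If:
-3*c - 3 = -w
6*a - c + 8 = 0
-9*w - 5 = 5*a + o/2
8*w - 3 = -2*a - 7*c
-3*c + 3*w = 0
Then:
No Solution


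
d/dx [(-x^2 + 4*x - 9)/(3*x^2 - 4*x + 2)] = 2*(-4*x^2 + 25*x - 14)/(9*x^4 - 24*x^3 + 28*x^2 - 16*x + 4)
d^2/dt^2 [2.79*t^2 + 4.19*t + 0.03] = 5.58000000000000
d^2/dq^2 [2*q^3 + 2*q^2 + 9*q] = 12*q + 4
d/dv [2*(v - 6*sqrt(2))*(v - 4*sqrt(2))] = 4*v - 20*sqrt(2)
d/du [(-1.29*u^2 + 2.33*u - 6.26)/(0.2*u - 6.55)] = (-0.258*u^2 + 16.899*u - 14.0095)/(0.04*u^2 - 2.62*u + 42.9025)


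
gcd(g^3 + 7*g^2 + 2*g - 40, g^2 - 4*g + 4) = g - 2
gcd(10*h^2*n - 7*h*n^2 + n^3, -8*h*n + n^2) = n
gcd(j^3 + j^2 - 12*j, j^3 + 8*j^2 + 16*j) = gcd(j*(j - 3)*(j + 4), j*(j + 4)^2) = j^2 + 4*j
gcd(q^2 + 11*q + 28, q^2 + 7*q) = q + 7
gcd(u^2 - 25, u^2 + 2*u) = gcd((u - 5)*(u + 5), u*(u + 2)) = 1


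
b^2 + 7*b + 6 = (b + 1)*(b + 6)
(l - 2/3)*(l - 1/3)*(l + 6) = l^3 + 5*l^2 - 52*l/9 + 4/3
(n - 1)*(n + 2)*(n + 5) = n^3 + 6*n^2 + 3*n - 10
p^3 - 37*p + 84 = (p - 4)*(p - 3)*(p + 7)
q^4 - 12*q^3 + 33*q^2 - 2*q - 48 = (q - 8)*(q - 3)*(q - 2)*(q + 1)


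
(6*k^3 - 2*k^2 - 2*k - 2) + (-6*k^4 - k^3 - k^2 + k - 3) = -6*k^4 + 5*k^3 - 3*k^2 - k - 5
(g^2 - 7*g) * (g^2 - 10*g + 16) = g^4 - 17*g^3 + 86*g^2 - 112*g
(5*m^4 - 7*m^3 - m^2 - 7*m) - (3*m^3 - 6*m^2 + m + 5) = 5*m^4 - 10*m^3 + 5*m^2 - 8*m - 5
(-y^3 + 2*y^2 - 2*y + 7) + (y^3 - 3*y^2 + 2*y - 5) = 2 - y^2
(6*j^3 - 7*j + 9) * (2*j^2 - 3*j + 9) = 12*j^5 - 18*j^4 + 40*j^3 + 39*j^2 - 90*j + 81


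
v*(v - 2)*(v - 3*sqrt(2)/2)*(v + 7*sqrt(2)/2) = v^4 - 2*v^3 + 2*sqrt(2)*v^3 - 21*v^2/2 - 4*sqrt(2)*v^2 + 21*v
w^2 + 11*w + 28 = (w + 4)*(w + 7)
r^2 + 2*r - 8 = (r - 2)*(r + 4)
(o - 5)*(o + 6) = o^2 + o - 30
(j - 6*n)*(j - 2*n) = j^2 - 8*j*n + 12*n^2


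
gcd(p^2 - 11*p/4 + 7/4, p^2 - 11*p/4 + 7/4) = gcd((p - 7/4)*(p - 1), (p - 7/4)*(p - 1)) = p^2 - 11*p/4 + 7/4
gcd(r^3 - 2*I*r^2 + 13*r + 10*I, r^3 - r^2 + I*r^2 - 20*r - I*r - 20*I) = r + I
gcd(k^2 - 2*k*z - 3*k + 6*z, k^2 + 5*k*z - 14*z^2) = -k + 2*z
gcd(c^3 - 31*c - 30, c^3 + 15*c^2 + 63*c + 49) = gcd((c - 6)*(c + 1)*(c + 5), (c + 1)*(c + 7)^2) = c + 1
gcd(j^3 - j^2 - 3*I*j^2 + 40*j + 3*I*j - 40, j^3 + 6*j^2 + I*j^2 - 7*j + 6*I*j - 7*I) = j - 1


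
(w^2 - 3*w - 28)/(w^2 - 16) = (w - 7)/(w - 4)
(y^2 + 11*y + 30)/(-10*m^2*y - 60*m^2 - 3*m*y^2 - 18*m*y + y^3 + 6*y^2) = (y + 5)/(-10*m^2 - 3*m*y + y^2)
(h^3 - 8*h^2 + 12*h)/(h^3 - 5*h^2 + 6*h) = (h - 6)/(h - 3)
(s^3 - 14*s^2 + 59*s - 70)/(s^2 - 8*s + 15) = (s^2 - 9*s + 14)/(s - 3)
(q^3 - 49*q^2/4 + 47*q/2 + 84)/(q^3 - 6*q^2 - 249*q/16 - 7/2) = 4*(q - 6)/(4*q + 1)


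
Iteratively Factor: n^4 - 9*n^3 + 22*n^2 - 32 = (n - 4)*(n^3 - 5*n^2 + 2*n + 8) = (n - 4)*(n + 1)*(n^2 - 6*n + 8) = (n - 4)^2*(n + 1)*(n - 2)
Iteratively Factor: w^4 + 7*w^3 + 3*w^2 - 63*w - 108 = (w - 3)*(w^3 + 10*w^2 + 33*w + 36) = (w - 3)*(w + 3)*(w^2 + 7*w + 12) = (w - 3)*(w + 3)^2*(w + 4)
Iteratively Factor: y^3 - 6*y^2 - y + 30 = (y + 2)*(y^2 - 8*y + 15) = (y - 3)*(y + 2)*(y - 5)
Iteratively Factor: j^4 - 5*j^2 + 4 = (j + 1)*(j^3 - j^2 - 4*j + 4) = (j + 1)*(j + 2)*(j^2 - 3*j + 2) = (j - 1)*(j + 1)*(j + 2)*(j - 2)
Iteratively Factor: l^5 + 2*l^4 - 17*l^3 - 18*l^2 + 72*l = (l + 4)*(l^4 - 2*l^3 - 9*l^2 + 18*l) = (l + 3)*(l + 4)*(l^3 - 5*l^2 + 6*l) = (l - 3)*(l + 3)*(l + 4)*(l^2 - 2*l) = (l - 3)*(l - 2)*(l + 3)*(l + 4)*(l)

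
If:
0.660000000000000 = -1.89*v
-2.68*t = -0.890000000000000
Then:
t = 0.33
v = -0.35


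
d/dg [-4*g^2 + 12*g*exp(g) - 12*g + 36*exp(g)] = 12*g*exp(g) - 8*g + 48*exp(g) - 12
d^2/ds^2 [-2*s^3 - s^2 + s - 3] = -12*s - 2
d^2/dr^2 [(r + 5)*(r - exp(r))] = -r*exp(r) - 7*exp(r) + 2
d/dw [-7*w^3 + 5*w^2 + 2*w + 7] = -21*w^2 + 10*w + 2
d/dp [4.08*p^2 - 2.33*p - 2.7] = 8.16*p - 2.33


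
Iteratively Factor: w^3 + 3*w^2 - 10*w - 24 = (w + 2)*(w^2 + w - 12) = (w - 3)*(w + 2)*(w + 4)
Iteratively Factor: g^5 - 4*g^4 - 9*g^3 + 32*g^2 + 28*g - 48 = (g - 1)*(g^4 - 3*g^3 - 12*g^2 + 20*g + 48) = (g - 4)*(g - 1)*(g^3 + g^2 - 8*g - 12) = (g - 4)*(g - 1)*(g + 2)*(g^2 - g - 6) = (g - 4)*(g - 1)*(g + 2)^2*(g - 3)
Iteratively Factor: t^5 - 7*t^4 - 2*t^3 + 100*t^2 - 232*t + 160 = (t + 4)*(t^4 - 11*t^3 + 42*t^2 - 68*t + 40) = (t - 2)*(t + 4)*(t^3 - 9*t^2 + 24*t - 20) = (t - 2)^2*(t + 4)*(t^2 - 7*t + 10) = (t - 5)*(t - 2)^2*(t + 4)*(t - 2)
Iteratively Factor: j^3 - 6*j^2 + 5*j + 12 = (j + 1)*(j^2 - 7*j + 12) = (j - 3)*(j + 1)*(j - 4)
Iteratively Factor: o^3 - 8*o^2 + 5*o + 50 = (o - 5)*(o^2 - 3*o - 10) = (o - 5)^2*(o + 2)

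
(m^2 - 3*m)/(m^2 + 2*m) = (m - 3)/(m + 2)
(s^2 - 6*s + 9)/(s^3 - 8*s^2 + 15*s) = (s - 3)/(s*(s - 5))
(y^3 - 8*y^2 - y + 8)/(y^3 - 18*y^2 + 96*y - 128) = (y^2 - 1)/(y^2 - 10*y + 16)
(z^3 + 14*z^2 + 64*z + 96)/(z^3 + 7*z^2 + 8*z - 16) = (z + 6)/(z - 1)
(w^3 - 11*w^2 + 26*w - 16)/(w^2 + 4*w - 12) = (w^2 - 9*w + 8)/(w + 6)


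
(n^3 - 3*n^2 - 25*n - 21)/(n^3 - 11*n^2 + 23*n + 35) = (n + 3)/(n - 5)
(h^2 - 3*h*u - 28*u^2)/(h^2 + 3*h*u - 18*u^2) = (h^2 - 3*h*u - 28*u^2)/(h^2 + 3*h*u - 18*u^2)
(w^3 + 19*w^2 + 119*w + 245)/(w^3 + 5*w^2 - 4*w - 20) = (w^2 + 14*w + 49)/(w^2 - 4)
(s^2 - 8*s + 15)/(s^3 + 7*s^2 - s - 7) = (s^2 - 8*s + 15)/(s^3 + 7*s^2 - s - 7)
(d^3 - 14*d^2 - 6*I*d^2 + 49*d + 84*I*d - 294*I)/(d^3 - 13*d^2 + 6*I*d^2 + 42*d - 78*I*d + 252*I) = (d^2 - d*(7 + 6*I) + 42*I)/(d^2 + 6*d*(-1 + I) - 36*I)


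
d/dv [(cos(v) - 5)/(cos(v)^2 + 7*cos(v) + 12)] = (cos(v)^2 - 10*cos(v) - 47)*sin(v)/(cos(v)^2 + 7*cos(v) + 12)^2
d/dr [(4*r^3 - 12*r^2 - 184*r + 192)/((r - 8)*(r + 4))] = 4*(r^2 + 8*r + 26)/(r^2 + 8*r + 16)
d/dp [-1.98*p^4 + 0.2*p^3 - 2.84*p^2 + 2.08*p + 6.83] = -7.92*p^3 + 0.6*p^2 - 5.68*p + 2.08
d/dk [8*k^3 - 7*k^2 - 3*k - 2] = 24*k^2 - 14*k - 3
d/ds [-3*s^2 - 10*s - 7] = -6*s - 10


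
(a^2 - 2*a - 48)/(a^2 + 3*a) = (a^2 - 2*a - 48)/(a*(a + 3))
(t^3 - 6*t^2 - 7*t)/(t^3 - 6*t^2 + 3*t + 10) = t*(t - 7)/(t^2 - 7*t + 10)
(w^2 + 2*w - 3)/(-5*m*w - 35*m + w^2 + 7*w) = (-w^2 - 2*w + 3)/(5*m*w + 35*m - w^2 - 7*w)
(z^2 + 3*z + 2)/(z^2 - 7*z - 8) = (z + 2)/(z - 8)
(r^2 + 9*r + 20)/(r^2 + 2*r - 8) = (r + 5)/(r - 2)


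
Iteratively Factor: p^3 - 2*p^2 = (p - 2)*(p^2) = p*(p - 2)*(p)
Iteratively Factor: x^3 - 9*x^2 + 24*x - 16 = (x - 4)*(x^2 - 5*x + 4) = (x - 4)*(x - 1)*(x - 4)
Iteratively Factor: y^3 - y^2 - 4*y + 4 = (y - 2)*(y^2 + y - 2) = (y - 2)*(y - 1)*(y + 2)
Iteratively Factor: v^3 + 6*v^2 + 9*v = (v)*(v^2 + 6*v + 9) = v*(v + 3)*(v + 3)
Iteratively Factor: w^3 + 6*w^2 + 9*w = (w)*(w^2 + 6*w + 9) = w*(w + 3)*(w + 3)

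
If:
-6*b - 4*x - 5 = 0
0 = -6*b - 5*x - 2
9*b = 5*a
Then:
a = -51/10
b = -17/6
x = 3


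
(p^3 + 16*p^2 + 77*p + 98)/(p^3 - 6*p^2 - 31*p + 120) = (p^3 + 16*p^2 + 77*p + 98)/(p^3 - 6*p^2 - 31*p + 120)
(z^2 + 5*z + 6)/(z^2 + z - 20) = (z^2 + 5*z + 6)/(z^2 + z - 20)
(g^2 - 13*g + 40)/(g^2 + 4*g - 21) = (g^2 - 13*g + 40)/(g^2 + 4*g - 21)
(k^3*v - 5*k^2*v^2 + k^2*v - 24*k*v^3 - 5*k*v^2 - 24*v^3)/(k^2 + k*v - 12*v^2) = v*(k^3 - 5*k^2*v + k^2 - 24*k*v^2 - 5*k*v - 24*v^2)/(k^2 + k*v - 12*v^2)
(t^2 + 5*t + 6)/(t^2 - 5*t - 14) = (t + 3)/(t - 7)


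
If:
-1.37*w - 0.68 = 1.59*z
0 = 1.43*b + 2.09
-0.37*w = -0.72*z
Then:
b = -1.46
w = -0.31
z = -0.16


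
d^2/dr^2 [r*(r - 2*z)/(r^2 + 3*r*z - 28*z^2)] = 2*z*(5*r^3 - 84*r^2*z + 168*r*z^2 - 616*z^3)/(-r^6 - 9*r^5*z + 57*r^4*z^2 + 477*r^3*z^3 - 1596*r^2*z^4 - 7056*r*z^5 + 21952*z^6)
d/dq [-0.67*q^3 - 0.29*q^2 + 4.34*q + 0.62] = -2.01*q^2 - 0.58*q + 4.34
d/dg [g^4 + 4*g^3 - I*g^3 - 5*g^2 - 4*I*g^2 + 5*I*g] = 4*g^3 + g^2*(12 - 3*I) + g*(-10 - 8*I) + 5*I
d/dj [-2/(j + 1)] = 2/(j + 1)^2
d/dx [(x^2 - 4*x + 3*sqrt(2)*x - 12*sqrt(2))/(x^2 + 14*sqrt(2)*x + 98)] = (4*x^2 + 11*sqrt(2)*x^2 + 24*sqrt(2)*x + 196*x - 56 + 294*sqrt(2))/(x^4 + 28*sqrt(2)*x^3 + 588*x^2 + 2744*sqrt(2)*x + 9604)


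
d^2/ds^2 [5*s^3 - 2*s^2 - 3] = 30*s - 4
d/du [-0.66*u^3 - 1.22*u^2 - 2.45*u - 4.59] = -1.98*u^2 - 2.44*u - 2.45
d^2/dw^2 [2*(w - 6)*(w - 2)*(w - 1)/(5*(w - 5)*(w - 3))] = 12*(-w^3 + 3*w^2 + 21*w - 71)/(5*(w^6 - 24*w^5 + 237*w^4 - 1232*w^3 + 3555*w^2 - 5400*w + 3375))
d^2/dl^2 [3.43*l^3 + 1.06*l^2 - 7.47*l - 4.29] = 20.58*l + 2.12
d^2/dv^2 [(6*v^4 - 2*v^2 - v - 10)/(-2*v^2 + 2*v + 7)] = 12*(-4*v^6 + 12*v^5 + 30*v^4 - 110*v^3 - 260*v^2 - 13*v + 44)/(8*v^6 - 24*v^5 - 60*v^4 + 160*v^3 + 210*v^2 - 294*v - 343)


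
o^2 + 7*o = o*(o + 7)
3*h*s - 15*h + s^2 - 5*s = (3*h + s)*(s - 5)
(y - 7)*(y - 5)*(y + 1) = y^3 - 11*y^2 + 23*y + 35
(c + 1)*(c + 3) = c^2 + 4*c + 3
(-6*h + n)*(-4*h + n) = 24*h^2 - 10*h*n + n^2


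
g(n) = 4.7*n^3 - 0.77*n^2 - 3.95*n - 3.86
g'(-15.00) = 3191.65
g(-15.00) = -15980.36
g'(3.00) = 118.33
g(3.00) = 104.26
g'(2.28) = 65.84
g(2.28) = 38.84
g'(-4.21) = 252.44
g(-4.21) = -351.58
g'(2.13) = 56.74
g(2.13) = 29.65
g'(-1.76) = 42.44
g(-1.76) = -24.92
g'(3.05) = 122.52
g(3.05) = 110.28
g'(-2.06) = 59.06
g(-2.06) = -40.08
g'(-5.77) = 474.37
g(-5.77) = -909.57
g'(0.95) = 7.31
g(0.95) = -4.28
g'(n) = 14.1*n^2 - 1.54*n - 3.95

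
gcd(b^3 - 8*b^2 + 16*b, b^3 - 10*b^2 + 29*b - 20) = b - 4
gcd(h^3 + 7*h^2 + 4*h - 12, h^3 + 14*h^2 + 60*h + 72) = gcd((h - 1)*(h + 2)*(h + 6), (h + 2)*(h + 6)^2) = h^2 + 8*h + 12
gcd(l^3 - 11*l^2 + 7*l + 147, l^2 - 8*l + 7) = l - 7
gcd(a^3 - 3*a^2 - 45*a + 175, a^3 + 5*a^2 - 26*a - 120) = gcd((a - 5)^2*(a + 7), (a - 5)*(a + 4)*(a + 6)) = a - 5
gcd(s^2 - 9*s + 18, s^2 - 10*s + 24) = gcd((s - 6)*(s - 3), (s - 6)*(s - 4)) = s - 6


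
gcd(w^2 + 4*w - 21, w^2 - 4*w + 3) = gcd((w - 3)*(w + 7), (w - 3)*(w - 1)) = w - 3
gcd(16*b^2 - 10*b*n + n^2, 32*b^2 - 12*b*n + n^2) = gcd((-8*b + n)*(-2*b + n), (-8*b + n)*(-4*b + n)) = 8*b - n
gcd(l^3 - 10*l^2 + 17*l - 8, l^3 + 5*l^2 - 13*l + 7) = l^2 - 2*l + 1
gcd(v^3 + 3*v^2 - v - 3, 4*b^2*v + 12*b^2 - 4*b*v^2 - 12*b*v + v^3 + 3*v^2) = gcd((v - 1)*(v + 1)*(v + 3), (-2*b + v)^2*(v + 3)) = v + 3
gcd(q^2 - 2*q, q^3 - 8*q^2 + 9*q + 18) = 1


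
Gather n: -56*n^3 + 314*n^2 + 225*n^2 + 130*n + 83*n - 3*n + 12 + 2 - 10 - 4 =-56*n^3 + 539*n^2 + 210*n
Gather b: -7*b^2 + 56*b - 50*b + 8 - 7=-7*b^2 + 6*b + 1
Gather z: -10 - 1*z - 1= -z - 11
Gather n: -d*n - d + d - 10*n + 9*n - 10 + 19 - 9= n*(-d - 1)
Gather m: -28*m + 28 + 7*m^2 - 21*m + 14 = 7*m^2 - 49*m + 42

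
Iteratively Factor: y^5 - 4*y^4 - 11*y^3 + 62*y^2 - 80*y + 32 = (y - 1)*(y^4 - 3*y^3 - 14*y^2 + 48*y - 32) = (y - 1)*(y + 4)*(y^3 - 7*y^2 + 14*y - 8) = (y - 1)^2*(y + 4)*(y^2 - 6*y + 8) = (y - 4)*(y - 1)^2*(y + 4)*(y - 2)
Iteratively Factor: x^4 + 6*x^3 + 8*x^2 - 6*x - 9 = (x + 3)*(x^3 + 3*x^2 - x - 3) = (x - 1)*(x + 3)*(x^2 + 4*x + 3) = (x - 1)*(x + 1)*(x + 3)*(x + 3)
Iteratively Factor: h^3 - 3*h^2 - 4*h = (h + 1)*(h^2 - 4*h) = h*(h + 1)*(h - 4)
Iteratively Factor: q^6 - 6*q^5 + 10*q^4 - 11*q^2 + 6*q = (q - 3)*(q^5 - 3*q^4 + q^3 + 3*q^2 - 2*q) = (q - 3)*(q + 1)*(q^4 - 4*q^3 + 5*q^2 - 2*q) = q*(q - 3)*(q + 1)*(q^3 - 4*q^2 + 5*q - 2) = q*(q - 3)*(q - 1)*(q + 1)*(q^2 - 3*q + 2) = q*(q - 3)*(q - 2)*(q - 1)*(q + 1)*(q - 1)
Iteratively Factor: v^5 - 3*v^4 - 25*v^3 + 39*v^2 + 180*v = (v - 5)*(v^4 + 2*v^3 - 15*v^2 - 36*v) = (v - 5)*(v + 3)*(v^3 - v^2 - 12*v) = v*(v - 5)*(v + 3)*(v^2 - v - 12) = v*(v - 5)*(v - 4)*(v + 3)*(v + 3)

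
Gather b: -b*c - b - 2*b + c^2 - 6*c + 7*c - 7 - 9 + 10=b*(-c - 3) + c^2 + c - 6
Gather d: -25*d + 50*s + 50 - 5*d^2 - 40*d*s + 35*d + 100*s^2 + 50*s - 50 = -5*d^2 + d*(10 - 40*s) + 100*s^2 + 100*s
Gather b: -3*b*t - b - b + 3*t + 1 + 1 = b*(-3*t - 2) + 3*t + 2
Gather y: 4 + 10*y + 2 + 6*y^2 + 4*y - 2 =6*y^2 + 14*y + 4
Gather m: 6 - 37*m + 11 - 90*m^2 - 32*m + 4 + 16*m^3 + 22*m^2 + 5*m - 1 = 16*m^3 - 68*m^2 - 64*m + 20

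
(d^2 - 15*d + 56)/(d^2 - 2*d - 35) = (d - 8)/(d + 5)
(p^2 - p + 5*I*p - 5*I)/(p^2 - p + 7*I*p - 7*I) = (p + 5*I)/(p + 7*I)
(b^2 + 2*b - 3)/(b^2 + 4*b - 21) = (b^2 + 2*b - 3)/(b^2 + 4*b - 21)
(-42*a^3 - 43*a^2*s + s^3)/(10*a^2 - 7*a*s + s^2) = (-42*a^3 - 43*a^2*s + s^3)/(10*a^2 - 7*a*s + s^2)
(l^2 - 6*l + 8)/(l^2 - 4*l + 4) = (l - 4)/(l - 2)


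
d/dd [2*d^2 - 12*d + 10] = 4*d - 12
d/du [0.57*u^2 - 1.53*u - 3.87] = 1.14*u - 1.53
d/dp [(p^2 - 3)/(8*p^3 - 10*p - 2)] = (-p*(-4*p^3 + 5*p + 1) - (p^2 - 3)*(12*p^2 - 5)/2)/(-4*p^3 + 5*p + 1)^2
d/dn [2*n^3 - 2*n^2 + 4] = 2*n*(3*n - 2)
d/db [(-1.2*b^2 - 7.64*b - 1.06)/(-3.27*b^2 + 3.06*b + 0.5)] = (-28.6548*b^2 - 8.1324*b - 0.5764)/(10.6929*b^4 - 20.0124*b^3 + 6.0936*b^2 + 3.06*b + 0.25)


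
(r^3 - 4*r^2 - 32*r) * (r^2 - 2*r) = r^5 - 6*r^4 - 24*r^3 + 64*r^2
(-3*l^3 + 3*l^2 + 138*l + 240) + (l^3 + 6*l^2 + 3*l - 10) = -2*l^3 + 9*l^2 + 141*l + 230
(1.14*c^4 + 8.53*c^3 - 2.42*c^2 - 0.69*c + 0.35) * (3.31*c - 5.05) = 3.7734*c^5 + 22.4773*c^4 - 51.0867*c^3 + 9.9371*c^2 + 4.643*c - 1.7675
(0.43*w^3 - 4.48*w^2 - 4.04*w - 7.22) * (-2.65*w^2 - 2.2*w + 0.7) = -1.1395*w^5 + 10.926*w^4 + 20.863*w^3 + 24.885*w^2 + 13.056*w - 5.054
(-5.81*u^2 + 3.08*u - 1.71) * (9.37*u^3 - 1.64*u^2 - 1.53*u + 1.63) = -54.4397*u^5 + 38.388*u^4 - 12.1846*u^3 - 11.3783*u^2 + 7.6367*u - 2.7873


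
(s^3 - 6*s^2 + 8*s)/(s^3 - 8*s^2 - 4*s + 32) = s*(s - 4)/(s^2 - 6*s - 16)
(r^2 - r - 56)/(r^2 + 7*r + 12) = (r^2 - r - 56)/(r^2 + 7*r + 12)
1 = 1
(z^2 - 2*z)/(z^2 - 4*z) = (z - 2)/(z - 4)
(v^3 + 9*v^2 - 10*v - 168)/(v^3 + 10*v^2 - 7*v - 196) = (v + 6)/(v + 7)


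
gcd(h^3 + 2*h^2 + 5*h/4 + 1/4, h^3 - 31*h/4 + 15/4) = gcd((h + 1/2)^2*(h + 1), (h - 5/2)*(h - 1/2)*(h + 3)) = 1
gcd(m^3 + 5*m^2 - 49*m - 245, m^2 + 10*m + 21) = m + 7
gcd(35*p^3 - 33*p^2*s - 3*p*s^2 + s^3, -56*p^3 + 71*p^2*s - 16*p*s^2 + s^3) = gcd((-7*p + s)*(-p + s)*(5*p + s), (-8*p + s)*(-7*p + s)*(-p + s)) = 7*p^2 - 8*p*s + s^2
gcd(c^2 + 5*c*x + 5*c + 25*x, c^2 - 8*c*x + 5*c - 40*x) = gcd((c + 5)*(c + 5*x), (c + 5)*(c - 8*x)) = c + 5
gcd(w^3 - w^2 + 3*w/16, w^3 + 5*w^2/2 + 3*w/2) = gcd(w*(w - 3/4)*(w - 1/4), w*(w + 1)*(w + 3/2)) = w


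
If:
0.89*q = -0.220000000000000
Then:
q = -0.25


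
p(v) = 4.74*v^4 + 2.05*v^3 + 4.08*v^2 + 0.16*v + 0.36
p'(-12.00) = -31975.04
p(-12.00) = 95332.20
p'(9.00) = 14393.59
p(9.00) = 32925.87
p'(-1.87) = -117.58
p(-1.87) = 58.88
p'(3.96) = 1306.32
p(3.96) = 1357.90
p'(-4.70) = -1870.82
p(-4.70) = 2189.87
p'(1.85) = 156.35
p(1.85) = 83.12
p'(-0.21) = -1.46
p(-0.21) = 0.50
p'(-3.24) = -606.59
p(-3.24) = 495.29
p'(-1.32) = -43.50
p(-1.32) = 16.93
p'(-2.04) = -151.86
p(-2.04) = 81.70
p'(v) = 18.96*v^3 + 6.15*v^2 + 8.16*v + 0.16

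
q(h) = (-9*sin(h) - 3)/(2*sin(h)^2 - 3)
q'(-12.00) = 5.55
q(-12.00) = 3.23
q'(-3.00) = -2.90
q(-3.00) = 0.58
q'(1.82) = -10.89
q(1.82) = 10.45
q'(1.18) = 12.24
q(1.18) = 8.77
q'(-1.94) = -7.15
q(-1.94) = -4.28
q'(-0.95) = 6.03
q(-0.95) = -2.58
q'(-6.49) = 2.91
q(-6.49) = 0.40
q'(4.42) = -6.79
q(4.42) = -4.82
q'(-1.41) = 4.74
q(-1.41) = -5.60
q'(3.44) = -2.99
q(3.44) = 0.13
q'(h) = -4*(-9*sin(h) - 3)*sin(h)*cos(h)/(2*sin(h)^2 - 3)^2 - 9*cos(h)/(2*sin(h)^2 - 3) = 3*(6*sin(h)^2 + 4*sin(h) + 9)*cos(h)/(2*sin(h)^2 - 3)^2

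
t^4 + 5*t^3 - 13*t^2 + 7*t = t*(t - 1)^2*(t + 7)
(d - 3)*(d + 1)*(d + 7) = d^3 + 5*d^2 - 17*d - 21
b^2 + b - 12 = (b - 3)*(b + 4)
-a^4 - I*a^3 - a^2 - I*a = a*(a - I)*(-I*a + 1)^2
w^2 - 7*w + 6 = (w - 6)*(w - 1)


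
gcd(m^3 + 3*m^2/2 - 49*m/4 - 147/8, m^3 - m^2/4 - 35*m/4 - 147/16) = m^2 - 2*m - 21/4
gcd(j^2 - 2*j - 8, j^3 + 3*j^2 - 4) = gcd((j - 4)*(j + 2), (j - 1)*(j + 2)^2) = j + 2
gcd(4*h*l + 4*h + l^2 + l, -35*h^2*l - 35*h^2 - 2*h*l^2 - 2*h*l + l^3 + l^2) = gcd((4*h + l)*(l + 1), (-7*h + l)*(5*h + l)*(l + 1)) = l + 1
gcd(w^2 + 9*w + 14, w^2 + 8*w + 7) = w + 7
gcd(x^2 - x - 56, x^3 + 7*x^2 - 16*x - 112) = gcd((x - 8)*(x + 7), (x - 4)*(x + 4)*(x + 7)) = x + 7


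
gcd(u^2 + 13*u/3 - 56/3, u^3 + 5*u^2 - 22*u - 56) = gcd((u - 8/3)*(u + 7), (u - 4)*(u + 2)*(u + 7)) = u + 7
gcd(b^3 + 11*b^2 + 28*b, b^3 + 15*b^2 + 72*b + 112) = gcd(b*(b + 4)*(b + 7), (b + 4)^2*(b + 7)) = b^2 + 11*b + 28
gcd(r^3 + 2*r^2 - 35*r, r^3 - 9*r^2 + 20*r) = r^2 - 5*r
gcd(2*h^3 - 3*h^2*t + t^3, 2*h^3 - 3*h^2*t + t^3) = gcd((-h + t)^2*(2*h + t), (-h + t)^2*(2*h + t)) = 2*h^3 - 3*h^2*t + t^3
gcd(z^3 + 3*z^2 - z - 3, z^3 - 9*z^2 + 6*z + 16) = z + 1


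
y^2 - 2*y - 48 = (y - 8)*(y + 6)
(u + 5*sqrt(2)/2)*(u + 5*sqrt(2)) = u^2 + 15*sqrt(2)*u/2 + 25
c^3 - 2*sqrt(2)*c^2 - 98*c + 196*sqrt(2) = (c - 7*sqrt(2))*(c - 2*sqrt(2))*(c + 7*sqrt(2))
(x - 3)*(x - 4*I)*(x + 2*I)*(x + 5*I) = x^4 - 3*x^3 + 3*I*x^3 + 18*x^2 - 9*I*x^2 - 54*x + 40*I*x - 120*I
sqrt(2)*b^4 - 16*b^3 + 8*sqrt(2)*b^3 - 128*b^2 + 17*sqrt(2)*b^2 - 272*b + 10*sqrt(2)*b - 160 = (b + 2)*(b + 5)*(b - 8*sqrt(2))*(sqrt(2)*b + sqrt(2))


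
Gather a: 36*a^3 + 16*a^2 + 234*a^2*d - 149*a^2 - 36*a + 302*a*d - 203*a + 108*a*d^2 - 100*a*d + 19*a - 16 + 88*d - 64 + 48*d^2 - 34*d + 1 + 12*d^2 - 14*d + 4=36*a^3 + a^2*(234*d - 133) + a*(108*d^2 + 202*d - 220) + 60*d^2 + 40*d - 75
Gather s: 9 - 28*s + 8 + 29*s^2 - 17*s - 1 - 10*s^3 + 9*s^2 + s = -10*s^3 + 38*s^2 - 44*s + 16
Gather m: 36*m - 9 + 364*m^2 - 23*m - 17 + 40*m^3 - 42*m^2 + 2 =40*m^3 + 322*m^2 + 13*m - 24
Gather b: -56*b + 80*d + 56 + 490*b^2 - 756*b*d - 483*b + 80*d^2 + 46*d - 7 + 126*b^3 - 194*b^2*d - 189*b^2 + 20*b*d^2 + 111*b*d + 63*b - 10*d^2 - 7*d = 126*b^3 + b^2*(301 - 194*d) + b*(20*d^2 - 645*d - 476) + 70*d^2 + 119*d + 49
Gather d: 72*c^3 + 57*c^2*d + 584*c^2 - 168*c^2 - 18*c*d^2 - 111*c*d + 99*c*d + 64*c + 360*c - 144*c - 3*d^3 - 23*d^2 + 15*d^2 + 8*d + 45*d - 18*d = 72*c^3 + 416*c^2 + 280*c - 3*d^3 + d^2*(-18*c - 8) + d*(57*c^2 - 12*c + 35)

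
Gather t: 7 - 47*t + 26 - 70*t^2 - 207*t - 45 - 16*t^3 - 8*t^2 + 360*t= -16*t^3 - 78*t^2 + 106*t - 12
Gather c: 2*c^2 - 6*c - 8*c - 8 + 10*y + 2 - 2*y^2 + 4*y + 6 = 2*c^2 - 14*c - 2*y^2 + 14*y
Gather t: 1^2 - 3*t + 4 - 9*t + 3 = 8 - 12*t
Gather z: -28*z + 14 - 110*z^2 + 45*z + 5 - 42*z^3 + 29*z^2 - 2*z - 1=-42*z^3 - 81*z^2 + 15*z + 18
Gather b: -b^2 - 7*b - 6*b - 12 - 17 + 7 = -b^2 - 13*b - 22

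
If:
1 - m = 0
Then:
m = 1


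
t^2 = t^2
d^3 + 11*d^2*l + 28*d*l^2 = d*(d + 4*l)*(d + 7*l)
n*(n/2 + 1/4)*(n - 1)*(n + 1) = n^4/2 + n^3/4 - n^2/2 - n/4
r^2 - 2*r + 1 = (r - 1)^2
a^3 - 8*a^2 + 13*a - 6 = (a - 6)*(a - 1)^2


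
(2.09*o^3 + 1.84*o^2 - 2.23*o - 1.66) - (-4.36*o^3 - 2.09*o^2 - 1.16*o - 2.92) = 6.45*o^3 + 3.93*o^2 - 1.07*o + 1.26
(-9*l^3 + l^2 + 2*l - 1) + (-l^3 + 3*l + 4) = -10*l^3 + l^2 + 5*l + 3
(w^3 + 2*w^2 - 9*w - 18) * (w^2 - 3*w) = w^5 - w^4 - 15*w^3 + 9*w^2 + 54*w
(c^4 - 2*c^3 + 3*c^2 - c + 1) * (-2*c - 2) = -2*c^5 + 2*c^4 - 2*c^3 - 4*c^2 - 2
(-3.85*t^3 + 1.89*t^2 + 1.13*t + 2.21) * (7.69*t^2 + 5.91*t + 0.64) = -29.6065*t^5 - 8.2194*t^4 + 17.3956*t^3 + 24.8828*t^2 + 13.7843*t + 1.4144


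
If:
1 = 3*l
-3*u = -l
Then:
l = 1/3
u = 1/9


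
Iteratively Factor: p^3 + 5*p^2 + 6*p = (p + 2)*(p^2 + 3*p) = p*(p + 2)*(p + 3)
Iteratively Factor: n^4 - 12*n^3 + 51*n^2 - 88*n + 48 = (n - 1)*(n^3 - 11*n^2 + 40*n - 48) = (n - 4)*(n - 1)*(n^2 - 7*n + 12) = (n - 4)^2*(n - 1)*(n - 3)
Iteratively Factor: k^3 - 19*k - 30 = (k + 3)*(k^2 - 3*k - 10) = (k + 2)*(k + 3)*(k - 5)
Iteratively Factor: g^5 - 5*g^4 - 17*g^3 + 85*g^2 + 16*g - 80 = (g - 4)*(g^4 - g^3 - 21*g^2 + g + 20) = (g - 4)*(g + 4)*(g^3 - 5*g^2 - g + 5) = (g - 5)*(g - 4)*(g + 4)*(g^2 - 1) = (g - 5)*(g - 4)*(g - 1)*(g + 4)*(g + 1)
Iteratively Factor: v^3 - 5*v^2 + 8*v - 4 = (v - 1)*(v^2 - 4*v + 4) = (v - 2)*(v - 1)*(v - 2)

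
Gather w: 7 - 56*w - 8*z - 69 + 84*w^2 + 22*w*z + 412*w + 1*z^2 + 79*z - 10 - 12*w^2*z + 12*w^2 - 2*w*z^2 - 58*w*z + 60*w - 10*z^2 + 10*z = w^2*(96 - 12*z) + w*(-2*z^2 - 36*z + 416) - 9*z^2 + 81*z - 72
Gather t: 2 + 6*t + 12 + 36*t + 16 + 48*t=90*t + 30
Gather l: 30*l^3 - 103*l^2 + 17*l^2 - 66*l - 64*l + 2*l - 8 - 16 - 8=30*l^3 - 86*l^2 - 128*l - 32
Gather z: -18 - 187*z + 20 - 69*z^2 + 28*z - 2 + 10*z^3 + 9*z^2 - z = 10*z^3 - 60*z^2 - 160*z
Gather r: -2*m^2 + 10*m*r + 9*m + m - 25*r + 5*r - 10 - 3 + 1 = -2*m^2 + 10*m + r*(10*m - 20) - 12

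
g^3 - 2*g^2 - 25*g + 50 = (g - 5)*(g - 2)*(g + 5)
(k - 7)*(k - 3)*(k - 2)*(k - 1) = k^4 - 13*k^3 + 53*k^2 - 83*k + 42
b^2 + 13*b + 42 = (b + 6)*(b + 7)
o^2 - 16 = (o - 4)*(o + 4)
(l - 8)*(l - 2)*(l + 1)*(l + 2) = l^4 - 7*l^3 - 12*l^2 + 28*l + 32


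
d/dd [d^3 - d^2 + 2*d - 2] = 3*d^2 - 2*d + 2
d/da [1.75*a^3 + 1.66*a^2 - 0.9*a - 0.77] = 5.25*a^2 + 3.32*a - 0.9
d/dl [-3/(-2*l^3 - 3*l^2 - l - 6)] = 3*(-6*l^2 - 6*l - 1)/(2*l^3 + 3*l^2 + l + 6)^2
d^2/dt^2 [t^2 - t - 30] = 2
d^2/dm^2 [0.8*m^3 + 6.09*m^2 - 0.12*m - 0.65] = 4.8*m + 12.18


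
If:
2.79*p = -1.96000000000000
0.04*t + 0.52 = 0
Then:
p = -0.70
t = -13.00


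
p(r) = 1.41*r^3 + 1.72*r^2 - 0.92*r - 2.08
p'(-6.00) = 130.72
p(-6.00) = -239.20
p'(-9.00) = 310.75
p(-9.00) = -882.37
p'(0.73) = 3.85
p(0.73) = -1.29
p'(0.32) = 0.61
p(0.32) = -2.15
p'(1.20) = 9.30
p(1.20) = 1.73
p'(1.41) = 12.34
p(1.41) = 3.99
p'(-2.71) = 20.82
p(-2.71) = -15.02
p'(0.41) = 1.20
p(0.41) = -2.07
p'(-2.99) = 26.61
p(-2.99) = -21.64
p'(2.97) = 46.61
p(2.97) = 47.30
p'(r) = 4.23*r^2 + 3.44*r - 0.92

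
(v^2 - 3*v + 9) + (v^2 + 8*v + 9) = 2*v^2 + 5*v + 18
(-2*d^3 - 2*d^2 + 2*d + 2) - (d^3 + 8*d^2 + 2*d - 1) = -3*d^3 - 10*d^2 + 3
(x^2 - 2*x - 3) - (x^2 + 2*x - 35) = 32 - 4*x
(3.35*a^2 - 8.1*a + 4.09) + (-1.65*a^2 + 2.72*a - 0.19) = 1.7*a^2 - 5.38*a + 3.9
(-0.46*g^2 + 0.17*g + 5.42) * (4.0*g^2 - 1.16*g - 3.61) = -1.84*g^4 + 1.2136*g^3 + 23.1434*g^2 - 6.9009*g - 19.5662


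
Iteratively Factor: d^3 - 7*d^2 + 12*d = (d - 3)*(d^2 - 4*d) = (d - 4)*(d - 3)*(d)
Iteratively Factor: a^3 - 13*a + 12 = (a - 1)*(a^2 + a - 12) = (a - 3)*(a - 1)*(a + 4)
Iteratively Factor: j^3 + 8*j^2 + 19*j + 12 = (j + 3)*(j^2 + 5*j + 4) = (j + 3)*(j + 4)*(j + 1)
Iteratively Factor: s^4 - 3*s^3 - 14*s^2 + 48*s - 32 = (s - 1)*(s^3 - 2*s^2 - 16*s + 32) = (s - 4)*(s - 1)*(s^2 + 2*s - 8) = (s - 4)*(s - 1)*(s + 4)*(s - 2)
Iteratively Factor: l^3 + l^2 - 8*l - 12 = (l - 3)*(l^2 + 4*l + 4) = (l - 3)*(l + 2)*(l + 2)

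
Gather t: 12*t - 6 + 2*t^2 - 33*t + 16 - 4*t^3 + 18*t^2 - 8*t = -4*t^3 + 20*t^2 - 29*t + 10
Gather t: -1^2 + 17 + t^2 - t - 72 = t^2 - t - 56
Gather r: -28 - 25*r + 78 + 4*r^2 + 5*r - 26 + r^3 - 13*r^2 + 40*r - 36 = r^3 - 9*r^2 + 20*r - 12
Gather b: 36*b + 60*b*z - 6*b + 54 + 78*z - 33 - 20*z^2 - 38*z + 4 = b*(60*z + 30) - 20*z^2 + 40*z + 25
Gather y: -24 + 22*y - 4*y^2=-4*y^2 + 22*y - 24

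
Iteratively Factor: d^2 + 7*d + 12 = (d + 4)*(d + 3)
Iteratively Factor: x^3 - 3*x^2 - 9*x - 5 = (x - 5)*(x^2 + 2*x + 1) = (x - 5)*(x + 1)*(x + 1)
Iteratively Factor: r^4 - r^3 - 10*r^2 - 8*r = (r)*(r^3 - r^2 - 10*r - 8) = r*(r - 4)*(r^2 + 3*r + 2) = r*(r - 4)*(r + 2)*(r + 1)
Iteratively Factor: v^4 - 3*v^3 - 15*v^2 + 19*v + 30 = (v - 2)*(v^3 - v^2 - 17*v - 15) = (v - 2)*(v + 3)*(v^2 - 4*v - 5) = (v - 2)*(v + 1)*(v + 3)*(v - 5)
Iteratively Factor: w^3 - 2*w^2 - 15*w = (w + 3)*(w^2 - 5*w) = (w - 5)*(w + 3)*(w)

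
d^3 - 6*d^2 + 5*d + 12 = (d - 4)*(d - 3)*(d + 1)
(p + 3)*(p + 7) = p^2 + 10*p + 21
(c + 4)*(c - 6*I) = c^2 + 4*c - 6*I*c - 24*I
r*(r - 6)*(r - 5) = r^3 - 11*r^2 + 30*r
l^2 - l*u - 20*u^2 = (l - 5*u)*(l + 4*u)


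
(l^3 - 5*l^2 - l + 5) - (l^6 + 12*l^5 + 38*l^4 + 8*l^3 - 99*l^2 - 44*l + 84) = -l^6 - 12*l^5 - 38*l^4 - 7*l^3 + 94*l^2 + 43*l - 79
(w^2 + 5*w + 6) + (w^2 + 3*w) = 2*w^2 + 8*w + 6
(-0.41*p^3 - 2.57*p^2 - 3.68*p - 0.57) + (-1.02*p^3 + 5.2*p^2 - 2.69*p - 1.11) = -1.43*p^3 + 2.63*p^2 - 6.37*p - 1.68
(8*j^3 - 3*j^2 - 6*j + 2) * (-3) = -24*j^3 + 9*j^2 + 18*j - 6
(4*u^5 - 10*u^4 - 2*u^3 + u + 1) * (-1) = -4*u^5 + 10*u^4 + 2*u^3 - u - 1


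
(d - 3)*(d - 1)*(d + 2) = d^3 - 2*d^2 - 5*d + 6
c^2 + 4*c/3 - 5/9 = (c - 1/3)*(c + 5/3)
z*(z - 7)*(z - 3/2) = z^3 - 17*z^2/2 + 21*z/2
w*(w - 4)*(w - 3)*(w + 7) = w^4 - 37*w^2 + 84*w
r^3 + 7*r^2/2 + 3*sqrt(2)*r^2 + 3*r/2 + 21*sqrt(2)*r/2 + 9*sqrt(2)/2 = (r + 1/2)*(r + 3)*(r + 3*sqrt(2))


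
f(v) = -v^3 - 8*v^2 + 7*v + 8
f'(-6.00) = -5.00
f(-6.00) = -106.00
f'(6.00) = -197.00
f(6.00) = -454.00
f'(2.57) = -53.93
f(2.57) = -43.82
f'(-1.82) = 26.18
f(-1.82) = -25.21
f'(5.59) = -176.18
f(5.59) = -377.53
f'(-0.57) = 15.15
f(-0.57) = 1.60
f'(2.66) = -56.79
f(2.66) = -48.81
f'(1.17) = -15.83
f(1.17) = 3.64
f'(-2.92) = 28.14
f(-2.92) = -55.75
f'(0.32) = 1.57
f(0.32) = 9.39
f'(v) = -3*v^2 - 16*v + 7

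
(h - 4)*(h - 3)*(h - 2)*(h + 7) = h^4 - 2*h^3 - 37*h^2 + 158*h - 168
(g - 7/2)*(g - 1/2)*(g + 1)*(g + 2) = g^4 - g^3 - 33*g^2/4 - 11*g/4 + 7/2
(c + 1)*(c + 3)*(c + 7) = c^3 + 11*c^2 + 31*c + 21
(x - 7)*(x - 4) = x^2 - 11*x + 28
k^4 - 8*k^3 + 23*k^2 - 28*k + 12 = (k - 3)*(k - 2)^2*(k - 1)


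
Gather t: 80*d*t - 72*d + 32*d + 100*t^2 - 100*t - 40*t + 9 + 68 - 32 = -40*d + 100*t^2 + t*(80*d - 140) + 45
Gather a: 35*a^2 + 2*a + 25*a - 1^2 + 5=35*a^2 + 27*a + 4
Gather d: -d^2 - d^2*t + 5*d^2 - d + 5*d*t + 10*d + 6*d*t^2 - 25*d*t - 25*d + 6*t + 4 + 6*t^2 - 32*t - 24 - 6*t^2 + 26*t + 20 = d^2*(4 - t) + d*(6*t^2 - 20*t - 16)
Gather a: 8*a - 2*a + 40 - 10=6*a + 30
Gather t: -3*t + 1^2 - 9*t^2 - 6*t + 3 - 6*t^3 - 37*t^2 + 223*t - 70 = -6*t^3 - 46*t^2 + 214*t - 66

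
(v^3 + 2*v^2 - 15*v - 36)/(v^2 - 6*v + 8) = (v^2 + 6*v + 9)/(v - 2)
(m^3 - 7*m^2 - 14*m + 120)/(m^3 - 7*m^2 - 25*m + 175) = (m^2 - 2*m - 24)/(m^2 - 2*m - 35)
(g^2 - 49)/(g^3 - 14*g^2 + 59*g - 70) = (g + 7)/(g^2 - 7*g + 10)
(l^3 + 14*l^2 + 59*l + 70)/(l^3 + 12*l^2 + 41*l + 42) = (l + 5)/(l + 3)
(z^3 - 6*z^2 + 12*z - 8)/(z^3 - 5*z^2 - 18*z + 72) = (z^3 - 6*z^2 + 12*z - 8)/(z^3 - 5*z^2 - 18*z + 72)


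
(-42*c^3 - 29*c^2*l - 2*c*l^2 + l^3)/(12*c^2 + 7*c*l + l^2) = (-14*c^2 - 5*c*l + l^2)/(4*c + l)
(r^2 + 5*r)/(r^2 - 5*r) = (r + 5)/(r - 5)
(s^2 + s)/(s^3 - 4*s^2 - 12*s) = (s + 1)/(s^2 - 4*s - 12)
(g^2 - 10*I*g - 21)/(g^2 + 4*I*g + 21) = (g - 7*I)/(g + 7*I)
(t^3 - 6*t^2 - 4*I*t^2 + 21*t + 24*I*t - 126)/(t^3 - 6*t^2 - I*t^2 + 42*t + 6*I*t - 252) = (t + 3*I)/(t + 6*I)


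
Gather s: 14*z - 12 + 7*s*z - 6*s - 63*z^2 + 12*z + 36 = s*(7*z - 6) - 63*z^2 + 26*z + 24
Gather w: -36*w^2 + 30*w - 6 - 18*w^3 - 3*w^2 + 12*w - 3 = -18*w^3 - 39*w^2 + 42*w - 9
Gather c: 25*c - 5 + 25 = 25*c + 20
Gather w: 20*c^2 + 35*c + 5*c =20*c^2 + 40*c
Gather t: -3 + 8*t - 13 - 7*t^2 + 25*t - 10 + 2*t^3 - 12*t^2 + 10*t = 2*t^3 - 19*t^2 + 43*t - 26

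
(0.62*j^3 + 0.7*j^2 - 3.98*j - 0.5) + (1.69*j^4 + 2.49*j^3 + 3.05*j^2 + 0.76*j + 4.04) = 1.69*j^4 + 3.11*j^3 + 3.75*j^2 - 3.22*j + 3.54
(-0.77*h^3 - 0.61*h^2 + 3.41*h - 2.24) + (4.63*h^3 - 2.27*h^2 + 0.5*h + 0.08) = 3.86*h^3 - 2.88*h^2 + 3.91*h - 2.16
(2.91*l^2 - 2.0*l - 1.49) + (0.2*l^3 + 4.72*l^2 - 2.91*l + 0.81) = 0.2*l^3 + 7.63*l^2 - 4.91*l - 0.68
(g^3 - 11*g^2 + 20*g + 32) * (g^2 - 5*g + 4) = g^5 - 16*g^4 + 79*g^3 - 112*g^2 - 80*g + 128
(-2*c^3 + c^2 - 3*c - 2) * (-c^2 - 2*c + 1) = 2*c^5 + 3*c^4 - c^3 + 9*c^2 + c - 2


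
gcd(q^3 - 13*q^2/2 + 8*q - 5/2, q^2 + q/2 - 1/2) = q - 1/2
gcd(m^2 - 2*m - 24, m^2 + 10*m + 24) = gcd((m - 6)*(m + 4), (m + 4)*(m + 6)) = m + 4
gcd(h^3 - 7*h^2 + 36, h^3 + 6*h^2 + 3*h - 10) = h + 2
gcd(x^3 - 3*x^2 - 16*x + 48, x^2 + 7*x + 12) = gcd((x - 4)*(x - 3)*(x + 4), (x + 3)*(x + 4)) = x + 4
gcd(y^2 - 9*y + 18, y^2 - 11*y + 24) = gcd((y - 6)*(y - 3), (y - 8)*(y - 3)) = y - 3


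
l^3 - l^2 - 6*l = l*(l - 3)*(l + 2)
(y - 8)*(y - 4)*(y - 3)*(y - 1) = y^4 - 16*y^3 + 83*y^2 - 164*y + 96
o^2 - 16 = (o - 4)*(o + 4)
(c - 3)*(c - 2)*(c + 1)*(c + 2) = c^4 - 2*c^3 - 7*c^2 + 8*c + 12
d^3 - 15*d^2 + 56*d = d*(d - 8)*(d - 7)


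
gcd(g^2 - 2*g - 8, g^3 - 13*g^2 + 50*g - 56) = g - 4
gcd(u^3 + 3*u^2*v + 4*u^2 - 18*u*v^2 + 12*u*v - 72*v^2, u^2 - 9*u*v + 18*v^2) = u - 3*v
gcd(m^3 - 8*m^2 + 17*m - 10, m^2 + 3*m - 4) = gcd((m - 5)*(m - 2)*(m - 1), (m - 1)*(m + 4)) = m - 1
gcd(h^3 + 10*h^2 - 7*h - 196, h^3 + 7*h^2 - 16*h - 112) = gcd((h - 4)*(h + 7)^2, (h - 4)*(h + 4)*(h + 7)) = h^2 + 3*h - 28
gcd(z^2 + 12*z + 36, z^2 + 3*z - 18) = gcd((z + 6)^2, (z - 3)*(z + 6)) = z + 6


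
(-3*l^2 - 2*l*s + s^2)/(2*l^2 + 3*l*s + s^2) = (-3*l + s)/(2*l + s)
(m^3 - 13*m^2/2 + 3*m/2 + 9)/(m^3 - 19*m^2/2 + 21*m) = (2*m^2 - m - 3)/(m*(2*m - 7))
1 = 1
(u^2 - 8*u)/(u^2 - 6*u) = (u - 8)/(u - 6)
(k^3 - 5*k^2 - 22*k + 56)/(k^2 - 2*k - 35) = (k^2 + 2*k - 8)/(k + 5)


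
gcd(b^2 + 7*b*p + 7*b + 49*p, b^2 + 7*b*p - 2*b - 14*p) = b + 7*p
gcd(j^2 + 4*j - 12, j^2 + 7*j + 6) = j + 6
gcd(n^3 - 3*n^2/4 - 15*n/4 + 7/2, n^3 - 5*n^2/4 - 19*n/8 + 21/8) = n^2 - 11*n/4 + 7/4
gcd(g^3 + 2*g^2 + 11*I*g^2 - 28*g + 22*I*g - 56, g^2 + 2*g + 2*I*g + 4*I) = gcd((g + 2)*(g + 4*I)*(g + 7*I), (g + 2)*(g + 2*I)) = g + 2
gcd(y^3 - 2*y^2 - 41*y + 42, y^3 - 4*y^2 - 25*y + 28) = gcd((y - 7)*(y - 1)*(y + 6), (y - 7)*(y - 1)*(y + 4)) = y^2 - 8*y + 7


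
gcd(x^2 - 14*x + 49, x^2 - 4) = 1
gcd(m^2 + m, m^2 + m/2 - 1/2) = m + 1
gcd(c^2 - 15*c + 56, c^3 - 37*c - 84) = c - 7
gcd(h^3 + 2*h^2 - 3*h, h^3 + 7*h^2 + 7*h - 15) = h^2 + 2*h - 3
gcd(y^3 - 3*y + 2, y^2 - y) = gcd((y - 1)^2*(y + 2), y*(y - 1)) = y - 1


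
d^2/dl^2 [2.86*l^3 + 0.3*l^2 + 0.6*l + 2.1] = 17.16*l + 0.6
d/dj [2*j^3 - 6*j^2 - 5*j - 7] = 6*j^2 - 12*j - 5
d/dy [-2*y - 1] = -2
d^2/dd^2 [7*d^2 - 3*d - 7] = 14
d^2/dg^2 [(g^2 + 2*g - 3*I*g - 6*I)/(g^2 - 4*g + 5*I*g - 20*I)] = (g^3*(12 - 16*I) + 84*I*g^2 + g*(540 + 384*I) - 1920 + 388*I)/(g^6 + g^5*(-12 + 15*I) + g^4*(-27 - 180*I) + g^3*(836 + 595*I) + g^2*(-3600 + 540*I) + g*(4800 - 6000*I) + 8000*I)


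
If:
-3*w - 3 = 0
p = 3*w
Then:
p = -3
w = -1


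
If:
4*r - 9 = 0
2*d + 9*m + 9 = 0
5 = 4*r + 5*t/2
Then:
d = -9*m/2 - 9/2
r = 9/4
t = -8/5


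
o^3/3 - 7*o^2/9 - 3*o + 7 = (o/3 + 1)*(o - 3)*(o - 7/3)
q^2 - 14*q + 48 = (q - 8)*(q - 6)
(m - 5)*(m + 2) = m^2 - 3*m - 10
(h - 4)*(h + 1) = h^2 - 3*h - 4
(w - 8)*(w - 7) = w^2 - 15*w + 56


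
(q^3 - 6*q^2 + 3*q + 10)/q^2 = q - 6 + 3/q + 10/q^2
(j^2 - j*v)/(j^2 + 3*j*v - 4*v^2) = j/(j + 4*v)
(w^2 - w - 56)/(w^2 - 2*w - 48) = (w + 7)/(w + 6)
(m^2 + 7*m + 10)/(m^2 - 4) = (m + 5)/(m - 2)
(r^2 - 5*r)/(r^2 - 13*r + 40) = r/(r - 8)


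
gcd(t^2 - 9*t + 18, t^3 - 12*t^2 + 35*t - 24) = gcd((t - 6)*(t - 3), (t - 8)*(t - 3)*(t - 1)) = t - 3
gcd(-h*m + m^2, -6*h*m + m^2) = m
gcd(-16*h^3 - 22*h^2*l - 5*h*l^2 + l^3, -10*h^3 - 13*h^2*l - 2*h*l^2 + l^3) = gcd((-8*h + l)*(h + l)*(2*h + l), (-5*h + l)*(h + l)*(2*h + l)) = 2*h^2 + 3*h*l + l^2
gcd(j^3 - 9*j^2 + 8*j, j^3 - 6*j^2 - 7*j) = j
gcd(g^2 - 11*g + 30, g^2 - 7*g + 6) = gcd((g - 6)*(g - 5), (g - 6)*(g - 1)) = g - 6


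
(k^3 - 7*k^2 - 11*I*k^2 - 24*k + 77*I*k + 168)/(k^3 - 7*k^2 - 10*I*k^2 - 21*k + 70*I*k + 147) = (k - 8*I)/(k - 7*I)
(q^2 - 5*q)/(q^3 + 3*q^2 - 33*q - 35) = q/(q^2 + 8*q + 7)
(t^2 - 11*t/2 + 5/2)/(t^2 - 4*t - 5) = (t - 1/2)/(t + 1)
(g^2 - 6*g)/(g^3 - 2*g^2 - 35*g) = (6 - g)/(-g^2 + 2*g + 35)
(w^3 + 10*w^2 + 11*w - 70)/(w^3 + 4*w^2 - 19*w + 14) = (w + 5)/(w - 1)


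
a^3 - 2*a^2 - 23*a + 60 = (a - 4)*(a - 3)*(a + 5)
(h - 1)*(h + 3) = h^2 + 2*h - 3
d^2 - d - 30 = (d - 6)*(d + 5)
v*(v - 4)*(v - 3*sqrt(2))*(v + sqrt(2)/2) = v^4 - 4*v^3 - 5*sqrt(2)*v^3/2 - 3*v^2 + 10*sqrt(2)*v^2 + 12*v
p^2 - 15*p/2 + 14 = (p - 4)*(p - 7/2)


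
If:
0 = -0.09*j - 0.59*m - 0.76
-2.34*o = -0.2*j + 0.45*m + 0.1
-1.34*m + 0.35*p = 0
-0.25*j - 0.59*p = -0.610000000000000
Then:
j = -37.22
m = 4.39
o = -4.07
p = 16.80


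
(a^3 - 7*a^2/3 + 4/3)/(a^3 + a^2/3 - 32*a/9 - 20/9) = 3*(a - 1)/(3*a + 5)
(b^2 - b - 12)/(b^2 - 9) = (b - 4)/(b - 3)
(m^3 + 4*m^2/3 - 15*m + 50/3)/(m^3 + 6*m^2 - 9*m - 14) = (3*m^2 + 10*m - 25)/(3*(m^2 + 8*m + 7))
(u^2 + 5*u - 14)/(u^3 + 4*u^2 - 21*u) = (u - 2)/(u*(u - 3))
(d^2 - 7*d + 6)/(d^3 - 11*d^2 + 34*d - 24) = 1/(d - 4)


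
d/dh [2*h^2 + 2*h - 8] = 4*h + 2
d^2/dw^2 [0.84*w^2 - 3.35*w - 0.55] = 1.68000000000000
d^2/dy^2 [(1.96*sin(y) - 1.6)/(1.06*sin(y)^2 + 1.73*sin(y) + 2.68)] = (-2.202256*sin(y)^5 + 10.785288*sin(y)^4 + 46.61456*sin(y)^3 - 15.091696*sin(y)^2 - 72.508032*sin(y) - 18.661408)/(1.06*sin(y)^2 + 1.73*sin(y) + 2.68)^3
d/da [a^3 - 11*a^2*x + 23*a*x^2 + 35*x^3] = 3*a^2 - 22*a*x + 23*x^2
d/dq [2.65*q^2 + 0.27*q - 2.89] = 5.3*q + 0.27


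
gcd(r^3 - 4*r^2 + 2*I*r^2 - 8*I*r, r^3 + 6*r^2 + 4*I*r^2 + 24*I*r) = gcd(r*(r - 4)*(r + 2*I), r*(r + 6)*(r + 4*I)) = r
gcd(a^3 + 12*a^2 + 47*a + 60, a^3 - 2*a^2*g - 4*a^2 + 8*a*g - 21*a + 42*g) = a + 3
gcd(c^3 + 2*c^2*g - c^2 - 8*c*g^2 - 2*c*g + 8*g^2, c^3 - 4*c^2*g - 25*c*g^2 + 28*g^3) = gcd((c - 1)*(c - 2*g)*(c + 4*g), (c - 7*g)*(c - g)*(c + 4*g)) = c + 4*g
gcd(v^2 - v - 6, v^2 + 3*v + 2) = v + 2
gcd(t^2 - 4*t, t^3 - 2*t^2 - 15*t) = t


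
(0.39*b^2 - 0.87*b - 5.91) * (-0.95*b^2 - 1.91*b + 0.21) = -0.3705*b^4 + 0.0816*b^3 + 7.3581*b^2 + 11.1054*b - 1.2411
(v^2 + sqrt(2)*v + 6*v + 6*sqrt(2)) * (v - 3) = v^3 + sqrt(2)*v^2 + 3*v^2 - 18*v + 3*sqrt(2)*v - 18*sqrt(2)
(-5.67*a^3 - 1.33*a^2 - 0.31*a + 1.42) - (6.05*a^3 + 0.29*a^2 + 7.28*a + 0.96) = -11.72*a^3 - 1.62*a^2 - 7.59*a + 0.46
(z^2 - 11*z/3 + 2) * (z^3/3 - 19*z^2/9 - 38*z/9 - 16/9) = z^5/3 - 10*z^4/3 + 113*z^3/27 + 256*z^2/27 - 52*z/27 - 32/9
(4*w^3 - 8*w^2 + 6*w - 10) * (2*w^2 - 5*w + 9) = 8*w^5 - 36*w^4 + 88*w^3 - 122*w^2 + 104*w - 90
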